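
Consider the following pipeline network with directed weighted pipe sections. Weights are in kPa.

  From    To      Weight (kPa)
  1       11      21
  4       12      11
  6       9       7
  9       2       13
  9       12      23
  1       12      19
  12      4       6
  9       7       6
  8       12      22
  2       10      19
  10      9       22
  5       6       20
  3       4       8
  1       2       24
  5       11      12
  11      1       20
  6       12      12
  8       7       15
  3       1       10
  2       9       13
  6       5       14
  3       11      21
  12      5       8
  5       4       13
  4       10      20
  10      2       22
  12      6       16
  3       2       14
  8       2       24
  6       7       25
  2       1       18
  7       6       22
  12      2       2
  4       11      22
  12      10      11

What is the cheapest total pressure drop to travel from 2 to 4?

Enumerating some paths:
2 - 1 - 12 - 5 - 4: 18+19+8+13 = 58
2 - 1 - 12 - 4: 18+19+6 = 43
2 - 9 - 12 - 4: 13+23+6 = 42
2 - 9 - 12 - 5 - 4: 13+23+8+13 = 57
Cheapest is 2 - 9 - 12 - 4 at 42 kPa.

42 kPa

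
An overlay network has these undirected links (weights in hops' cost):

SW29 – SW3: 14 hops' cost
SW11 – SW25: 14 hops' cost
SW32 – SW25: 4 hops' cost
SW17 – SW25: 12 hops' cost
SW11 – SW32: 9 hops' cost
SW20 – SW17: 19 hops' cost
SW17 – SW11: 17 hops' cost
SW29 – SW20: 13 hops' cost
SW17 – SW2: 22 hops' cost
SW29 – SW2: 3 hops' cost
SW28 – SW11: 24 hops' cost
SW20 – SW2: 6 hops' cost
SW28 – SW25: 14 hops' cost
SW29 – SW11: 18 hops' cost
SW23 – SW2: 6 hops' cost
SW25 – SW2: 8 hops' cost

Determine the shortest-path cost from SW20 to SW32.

18 hops' cost

Candidate routes:
SW20 - SW2 - SW25 - SW32: 6+8+4 = 18
SW20 - SW29 - SW2 - SW25 - SW32: 13+3+8+4 = 28
SW20 - SW17 - SW25 - SW32: 19+12+4 = 35
SW20 - SW2 - SW29 - SW11 - SW32: 6+3+18+9 = 36
The minimum is 18 hops' cost via SW20 - SW2 - SW25 - SW32.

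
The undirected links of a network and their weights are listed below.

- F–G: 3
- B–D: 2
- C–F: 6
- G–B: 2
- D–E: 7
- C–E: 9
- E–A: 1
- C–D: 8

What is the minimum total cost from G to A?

12

Compare a few routes:
G - B - D - C - E - A: 2+2+8+9+1 = 22
G - B - D - E - A: 2+2+7+1 = 12
G - F - C - E - A: 3+6+9+1 = 19
G - F - C - D - E - A: 3+6+8+7+1 = 25
Cheapest is G - B - D - E - A at 12.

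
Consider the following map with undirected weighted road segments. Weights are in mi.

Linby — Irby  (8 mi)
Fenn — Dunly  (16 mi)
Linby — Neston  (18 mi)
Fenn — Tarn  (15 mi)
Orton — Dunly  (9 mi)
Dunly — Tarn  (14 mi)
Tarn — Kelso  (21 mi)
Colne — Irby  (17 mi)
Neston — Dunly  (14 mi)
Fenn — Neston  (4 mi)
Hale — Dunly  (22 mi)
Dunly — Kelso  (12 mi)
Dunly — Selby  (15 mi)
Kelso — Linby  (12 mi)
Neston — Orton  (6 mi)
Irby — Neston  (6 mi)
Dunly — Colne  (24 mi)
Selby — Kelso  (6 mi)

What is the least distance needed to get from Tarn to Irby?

25 mi

Shortest distances from Tarn:
Tarn: 0
Dunly: 14  (via Tarn)
Fenn: 15  (via Tarn)
Neston: 19  (via Fenn)
Kelso: 21  (via Tarn)
Orton: 23  (via Dunly)
Irby: 25  (via Neston)
Shortest route: Tarn → Fenn → Neston → Irby = 25 mi.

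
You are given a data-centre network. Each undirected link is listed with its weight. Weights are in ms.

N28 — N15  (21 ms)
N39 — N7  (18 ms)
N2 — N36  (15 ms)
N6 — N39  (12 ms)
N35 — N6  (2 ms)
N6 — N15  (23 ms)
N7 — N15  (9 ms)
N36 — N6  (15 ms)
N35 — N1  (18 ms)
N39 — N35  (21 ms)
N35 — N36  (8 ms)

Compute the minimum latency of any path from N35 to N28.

Compare a few routes:
N35 → N6 → N15 → N28: 2+23+21 = 46
N35 → N6 → N39 → N7 → N15 → N28: 2+12+18+9+21 = 62
N35 → N36 → N6 → N15 → N28: 8+15+23+21 = 67
Cheapest is N35 → N6 → N15 → N28 at 46 ms.

46 ms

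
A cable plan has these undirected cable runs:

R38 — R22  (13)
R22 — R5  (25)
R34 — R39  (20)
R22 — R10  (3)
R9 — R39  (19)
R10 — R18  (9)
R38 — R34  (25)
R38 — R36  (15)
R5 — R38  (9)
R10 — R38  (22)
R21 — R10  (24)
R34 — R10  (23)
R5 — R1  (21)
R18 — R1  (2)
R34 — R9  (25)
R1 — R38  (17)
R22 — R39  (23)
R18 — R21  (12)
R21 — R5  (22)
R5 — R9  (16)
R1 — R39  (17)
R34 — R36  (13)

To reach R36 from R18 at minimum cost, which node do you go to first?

R1

Candidate routes:
R18–R1–R38–R36: 2+17+15 = 34
R18–R10–R34–R36: 9+23+13 = 45
R18–R10–R22–R38–R36: 9+3+13+15 = 40
Cheapest is R18–R1–R38–R36 at 34.
So from R18 the first move is to R1.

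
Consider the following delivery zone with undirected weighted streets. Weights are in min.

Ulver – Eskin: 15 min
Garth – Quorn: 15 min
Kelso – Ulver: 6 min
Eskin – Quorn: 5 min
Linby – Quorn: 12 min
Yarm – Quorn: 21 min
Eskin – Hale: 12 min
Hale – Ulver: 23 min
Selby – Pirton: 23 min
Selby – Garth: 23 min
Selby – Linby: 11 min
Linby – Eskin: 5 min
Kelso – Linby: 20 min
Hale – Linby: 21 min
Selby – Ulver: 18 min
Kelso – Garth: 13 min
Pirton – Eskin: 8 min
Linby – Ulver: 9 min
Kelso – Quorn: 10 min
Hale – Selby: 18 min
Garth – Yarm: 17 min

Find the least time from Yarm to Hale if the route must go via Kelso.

Best Yarm to Kelso: Yarm → Garth → Kelso costing 30
Shortest Kelso→Hale: Kelso → Quorn → Eskin → Hale = 27
Total via Kelso: 30 + 27 = 57 min.

57 min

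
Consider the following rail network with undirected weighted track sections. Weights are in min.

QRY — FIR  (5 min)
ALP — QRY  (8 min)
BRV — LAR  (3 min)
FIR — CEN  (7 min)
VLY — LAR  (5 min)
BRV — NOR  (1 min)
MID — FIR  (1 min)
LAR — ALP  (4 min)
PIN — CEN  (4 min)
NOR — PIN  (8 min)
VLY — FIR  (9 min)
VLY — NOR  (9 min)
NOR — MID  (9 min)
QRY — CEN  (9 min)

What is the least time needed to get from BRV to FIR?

Compare a few routes:
BRV–NOR–PIN–CEN–FIR: 1+8+4+7 = 20
BRV–NOR–VLY–FIR: 1+9+9 = 19
BRV–LAR–VLY–FIR: 3+5+9 = 17
BRV–NOR–MID–FIR: 1+9+1 = 11
The minimum is 11 min via BRV–NOR–MID–FIR.

11 min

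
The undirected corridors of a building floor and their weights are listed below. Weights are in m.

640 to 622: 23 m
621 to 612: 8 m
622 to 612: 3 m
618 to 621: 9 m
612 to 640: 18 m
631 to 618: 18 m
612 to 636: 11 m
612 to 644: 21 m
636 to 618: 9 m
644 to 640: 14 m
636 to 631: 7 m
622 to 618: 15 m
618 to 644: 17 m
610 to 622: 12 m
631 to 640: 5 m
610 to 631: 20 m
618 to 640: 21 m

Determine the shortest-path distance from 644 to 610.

36 m

Shortest distances from 644:
644: 0
640: 14  (via 644)
618: 17  (via 644)
631: 19  (via 640)
612: 21  (via 644)
622: 24  (via 612)
621: 26  (via 618)
636: 26  (via 618)
610: 36  (via 622)
Shortest route: 644 → 612 → 622 → 610 = 36 m.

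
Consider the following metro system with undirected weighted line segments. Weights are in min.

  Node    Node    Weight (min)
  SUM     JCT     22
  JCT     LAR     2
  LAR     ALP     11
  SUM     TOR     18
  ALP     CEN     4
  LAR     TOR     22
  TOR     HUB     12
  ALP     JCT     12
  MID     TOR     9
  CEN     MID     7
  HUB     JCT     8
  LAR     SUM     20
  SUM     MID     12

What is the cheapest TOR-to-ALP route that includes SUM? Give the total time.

Shortest TOR→SUM: TOR–SUM = 18
Best SUM to ALP: SUM–MID–CEN–ALP costing 23
Total via SUM: 18 + 23 = 41 min.

41 min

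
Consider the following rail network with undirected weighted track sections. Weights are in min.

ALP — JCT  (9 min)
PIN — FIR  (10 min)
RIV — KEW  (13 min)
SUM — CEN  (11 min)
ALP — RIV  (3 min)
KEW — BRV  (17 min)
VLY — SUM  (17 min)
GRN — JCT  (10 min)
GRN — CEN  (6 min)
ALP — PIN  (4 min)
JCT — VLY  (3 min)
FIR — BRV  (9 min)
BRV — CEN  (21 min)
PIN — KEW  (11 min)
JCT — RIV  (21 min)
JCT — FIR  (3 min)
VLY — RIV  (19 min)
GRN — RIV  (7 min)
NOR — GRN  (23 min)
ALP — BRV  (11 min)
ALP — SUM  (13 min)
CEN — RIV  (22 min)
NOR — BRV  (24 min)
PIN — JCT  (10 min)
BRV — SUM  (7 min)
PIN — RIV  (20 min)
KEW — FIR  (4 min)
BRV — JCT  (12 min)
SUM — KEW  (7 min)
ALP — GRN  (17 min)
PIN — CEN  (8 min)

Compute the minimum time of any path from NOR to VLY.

36 min

Settle nodes by increasing distance from NOR:
NOR: 0
GRN: 23  (via NOR)
BRV: 24  (via NOR)
CEN: 29  (via GRN)
RIV: 30  (via GRN)
SUM: 31  (via BRV)
ALP: 33  (via RIV)
JCT: 33  (via GRN)
FIR: 33  (via BRV)
VLY: 36  (via JCT)
Shortest route: NOR → GRN → JCT → VLY = 36 min.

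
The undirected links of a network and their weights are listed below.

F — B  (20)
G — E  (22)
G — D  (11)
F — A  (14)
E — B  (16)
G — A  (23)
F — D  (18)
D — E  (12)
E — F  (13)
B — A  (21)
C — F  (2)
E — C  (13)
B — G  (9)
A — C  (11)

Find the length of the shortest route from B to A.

Running Dijkstra from B:
B: 0
G: 9  (via B)
E: 16  (via B)
D: 20  (via G)
F: 20  (via B)
A: 21  (via B)
Shortest route: B → A = 21.

21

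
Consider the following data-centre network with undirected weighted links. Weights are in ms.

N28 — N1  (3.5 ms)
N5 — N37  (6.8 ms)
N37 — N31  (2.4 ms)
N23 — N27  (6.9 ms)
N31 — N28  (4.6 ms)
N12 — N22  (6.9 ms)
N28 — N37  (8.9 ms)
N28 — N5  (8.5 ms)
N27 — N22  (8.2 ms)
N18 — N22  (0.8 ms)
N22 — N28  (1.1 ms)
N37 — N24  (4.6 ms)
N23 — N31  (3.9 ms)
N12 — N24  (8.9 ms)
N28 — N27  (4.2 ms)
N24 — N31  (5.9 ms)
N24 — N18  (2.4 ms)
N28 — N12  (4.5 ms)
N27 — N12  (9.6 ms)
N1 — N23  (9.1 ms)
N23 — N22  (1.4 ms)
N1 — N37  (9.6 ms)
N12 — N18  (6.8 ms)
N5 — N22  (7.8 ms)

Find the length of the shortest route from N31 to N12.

9.1 ms

Enumerating some paths:
N31–N23–N22–N28–N12: 3.9+1.4+1.1+4.5 = 10.9
N31–N28–N12: 4.6+4.5 = 9.1
The minimum is 9.1 ms via N31–N28–N12.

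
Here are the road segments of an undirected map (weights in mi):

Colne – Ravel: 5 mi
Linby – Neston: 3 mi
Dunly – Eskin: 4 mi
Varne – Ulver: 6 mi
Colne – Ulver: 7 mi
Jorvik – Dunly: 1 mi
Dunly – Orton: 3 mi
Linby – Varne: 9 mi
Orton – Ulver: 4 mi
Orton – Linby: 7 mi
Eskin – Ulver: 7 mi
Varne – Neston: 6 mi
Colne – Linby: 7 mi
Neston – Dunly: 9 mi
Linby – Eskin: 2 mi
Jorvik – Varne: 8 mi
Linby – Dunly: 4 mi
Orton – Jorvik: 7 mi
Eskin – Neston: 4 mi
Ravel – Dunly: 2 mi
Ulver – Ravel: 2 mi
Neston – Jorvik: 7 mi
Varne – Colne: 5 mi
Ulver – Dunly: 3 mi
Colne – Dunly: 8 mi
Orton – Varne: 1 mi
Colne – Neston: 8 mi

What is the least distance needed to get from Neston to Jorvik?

7 mi

Settle nodes by increasing distance from Neston:
Neston: 0
Linby: 3  (via Neston)
Eskin: 4  (via Neston)
Varne: 6  (via Neston)
Dunly: 7  (via Linby)
Jorvik: 7  (via Neston)
Shortest route: Neston → Jorvik = 7 mi.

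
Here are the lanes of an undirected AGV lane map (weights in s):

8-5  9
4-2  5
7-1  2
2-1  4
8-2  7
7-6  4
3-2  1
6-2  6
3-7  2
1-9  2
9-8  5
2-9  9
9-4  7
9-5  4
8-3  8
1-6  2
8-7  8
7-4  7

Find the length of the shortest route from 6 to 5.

8 s

Shortest distances from 6:
6: 0
1: 2  (via 6)
7: 4  (via 6)
9: 4  (via 1)
2: 6  (via 6)
3: 6  (via 7)
5: 8  (via 9)
Shortest route: 6 → 1 → 9 → 5 = 8 s.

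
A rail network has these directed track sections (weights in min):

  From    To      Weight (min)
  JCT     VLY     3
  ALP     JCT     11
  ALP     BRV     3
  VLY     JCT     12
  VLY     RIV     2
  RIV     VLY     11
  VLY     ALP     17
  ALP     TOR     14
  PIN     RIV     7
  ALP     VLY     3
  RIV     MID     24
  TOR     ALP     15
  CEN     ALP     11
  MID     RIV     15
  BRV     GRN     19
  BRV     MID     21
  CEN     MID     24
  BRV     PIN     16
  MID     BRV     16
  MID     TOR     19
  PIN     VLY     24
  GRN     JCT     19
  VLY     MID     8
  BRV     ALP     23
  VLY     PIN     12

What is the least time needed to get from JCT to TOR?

Shortest distances from JCT:
JCT: 0
VLY: 3  (via JCT)
RIV: 5  (via VLY)
MID: 11  (via VLY)
PIN: 15  (via VLY)
ALP: 20  (via VLY)
BRV: 23  (via ALP)
TOR: 30  (via MID)
Shortest route: JCT → VLY → MID → TOR = 30 min.

30 min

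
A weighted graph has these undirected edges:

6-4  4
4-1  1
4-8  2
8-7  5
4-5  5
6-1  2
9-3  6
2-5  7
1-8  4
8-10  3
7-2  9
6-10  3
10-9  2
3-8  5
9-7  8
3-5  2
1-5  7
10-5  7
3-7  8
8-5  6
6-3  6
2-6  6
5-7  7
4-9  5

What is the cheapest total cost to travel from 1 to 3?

Shortest distances from 1:
1: 0
4: 1  (via 1)
6: 2  (via 1)
8: 3  (via 4)
10: 5  (via 6)
5: 6  (via 4)
9: 6  (via 4)
2: 8  (via 6)
3: 8  (via 6)
Shortest route: 1–6–3 = 8.

8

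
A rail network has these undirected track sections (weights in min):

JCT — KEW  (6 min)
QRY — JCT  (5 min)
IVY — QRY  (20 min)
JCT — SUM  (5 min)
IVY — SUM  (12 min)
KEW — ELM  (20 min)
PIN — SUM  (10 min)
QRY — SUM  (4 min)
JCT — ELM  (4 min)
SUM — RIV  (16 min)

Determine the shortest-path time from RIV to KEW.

Running Dijkstra from RIV:
RIV: 0
SUM: 16  (via RIV)
QRY: 20  (via SUM)
JCT: 21  (via SUM)
ELM: 25  (via JCT)
PIN: 26  (via SUM)
KEW: 27  (via JCT)
Shortest route: RIV → SUM → JCT → KEW = 27 min.

27 min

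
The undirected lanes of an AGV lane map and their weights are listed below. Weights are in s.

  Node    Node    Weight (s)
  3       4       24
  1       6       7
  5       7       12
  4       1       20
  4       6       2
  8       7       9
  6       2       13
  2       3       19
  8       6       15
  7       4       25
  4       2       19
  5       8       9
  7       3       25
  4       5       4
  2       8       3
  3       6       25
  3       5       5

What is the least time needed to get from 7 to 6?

Enumerating some paths:
7 - 5 - 4 - 6: 12+4+2 = 18
7 - 8 - 6: 9+15 = 24
Cheapest is 7 - 5 - 4 - 6 at 18 s.

18 s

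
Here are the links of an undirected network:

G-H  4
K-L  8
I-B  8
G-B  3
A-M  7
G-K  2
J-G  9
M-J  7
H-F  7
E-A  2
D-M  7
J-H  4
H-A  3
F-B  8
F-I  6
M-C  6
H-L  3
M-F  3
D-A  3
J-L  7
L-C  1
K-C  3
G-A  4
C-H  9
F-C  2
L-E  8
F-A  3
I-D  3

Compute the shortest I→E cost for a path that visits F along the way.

11

Best I to F: I–F costing 6
Best F to E: F–A–E costing 5
Total via F: 6 + 5 = 11.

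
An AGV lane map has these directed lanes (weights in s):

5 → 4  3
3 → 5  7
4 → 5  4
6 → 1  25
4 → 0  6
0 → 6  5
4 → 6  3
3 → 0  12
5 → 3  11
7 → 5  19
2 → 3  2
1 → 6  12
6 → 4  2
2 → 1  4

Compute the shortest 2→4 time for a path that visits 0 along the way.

21 s

Shortest 2→0: 2–3–0 = 14
Best 0 to 4: 0–6–4 costing 7
Total via 0: 14 + 7 = 21 s.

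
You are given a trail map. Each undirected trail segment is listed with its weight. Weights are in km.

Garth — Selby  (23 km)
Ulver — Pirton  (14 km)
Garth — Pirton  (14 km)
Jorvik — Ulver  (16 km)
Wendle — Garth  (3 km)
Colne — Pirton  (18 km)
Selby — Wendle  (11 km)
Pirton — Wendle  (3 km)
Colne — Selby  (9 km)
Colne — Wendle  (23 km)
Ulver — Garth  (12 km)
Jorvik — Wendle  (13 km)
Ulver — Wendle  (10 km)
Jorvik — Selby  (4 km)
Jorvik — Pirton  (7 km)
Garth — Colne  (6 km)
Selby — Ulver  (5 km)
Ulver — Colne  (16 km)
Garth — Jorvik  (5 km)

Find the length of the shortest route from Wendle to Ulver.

Candidate routes:
Wendle–Garth–Ulver: 3+12 = 15
Wendle–Ulver: 10 = 10
Cheapest is Wendle–Ulver at 10 km.

10 km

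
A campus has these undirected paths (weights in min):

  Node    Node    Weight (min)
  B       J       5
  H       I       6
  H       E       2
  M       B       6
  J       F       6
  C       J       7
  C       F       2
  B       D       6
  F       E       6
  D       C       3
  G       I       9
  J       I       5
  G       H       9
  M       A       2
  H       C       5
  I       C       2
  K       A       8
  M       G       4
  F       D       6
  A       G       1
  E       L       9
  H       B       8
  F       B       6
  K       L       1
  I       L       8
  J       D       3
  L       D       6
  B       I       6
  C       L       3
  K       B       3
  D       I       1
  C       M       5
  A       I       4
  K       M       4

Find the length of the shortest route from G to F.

Enumerating some paths:
G → A → M → C → F: 1+2+5+2 = 10
G → A → I → D → C → F: 1+4+1+3+2 = 11
G → A → I → C → F: 1+4+2+2 = 9
The minimum is 9 min via G → A → I → C → F.

9 min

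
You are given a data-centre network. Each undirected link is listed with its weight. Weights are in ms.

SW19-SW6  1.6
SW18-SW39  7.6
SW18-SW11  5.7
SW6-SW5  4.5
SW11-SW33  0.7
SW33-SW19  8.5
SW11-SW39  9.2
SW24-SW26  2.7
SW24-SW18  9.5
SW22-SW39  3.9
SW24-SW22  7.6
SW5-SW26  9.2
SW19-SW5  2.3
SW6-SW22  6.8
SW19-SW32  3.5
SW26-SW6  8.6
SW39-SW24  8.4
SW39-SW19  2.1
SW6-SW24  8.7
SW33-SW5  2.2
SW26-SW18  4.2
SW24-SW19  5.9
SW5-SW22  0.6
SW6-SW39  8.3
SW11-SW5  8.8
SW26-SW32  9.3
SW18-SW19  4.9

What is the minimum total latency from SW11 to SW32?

Compare a few routes:
SW11 → SW33 → SW5 → SW19 → SW32: 0.7+2.2+2.3+3.5 = 8.7
SW11 → SW33 → SW5 → SW6 → SW19 → SW32: 0.7+2.2+4.5+1.6+3.5 = 12.5
SW11 → SW33 → SW19 → SW32: 0.7+8.5+3.5 = 12.7
Cheapest is SW11 → SW33 → SW5 → SW19 → SW32 at 8.7 ms.

8.7 ms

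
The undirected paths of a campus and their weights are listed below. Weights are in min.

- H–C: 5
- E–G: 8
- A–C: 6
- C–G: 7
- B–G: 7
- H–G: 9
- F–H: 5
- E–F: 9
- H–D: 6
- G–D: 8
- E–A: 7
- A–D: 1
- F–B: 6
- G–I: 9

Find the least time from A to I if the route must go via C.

Best A to C: A → C costing 6
Shortest C→I: C → G → I = 16
Total via C: 6 + 16 = 22 min.

22 min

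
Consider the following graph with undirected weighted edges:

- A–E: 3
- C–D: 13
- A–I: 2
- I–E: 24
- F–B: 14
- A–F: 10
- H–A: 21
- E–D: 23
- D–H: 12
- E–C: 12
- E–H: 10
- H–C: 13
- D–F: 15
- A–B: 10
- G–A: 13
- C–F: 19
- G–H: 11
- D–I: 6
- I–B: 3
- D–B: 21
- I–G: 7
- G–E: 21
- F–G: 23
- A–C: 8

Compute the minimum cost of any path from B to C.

13

Running Dijkstra from B:
B: 0
I: 3  (via B)
A: 5  (via I)
E: 8  (via A)
D: 9  (via I)
G: 10  (via I)
C: 13  (via A)
Shortest route: B–I–A–C = 13.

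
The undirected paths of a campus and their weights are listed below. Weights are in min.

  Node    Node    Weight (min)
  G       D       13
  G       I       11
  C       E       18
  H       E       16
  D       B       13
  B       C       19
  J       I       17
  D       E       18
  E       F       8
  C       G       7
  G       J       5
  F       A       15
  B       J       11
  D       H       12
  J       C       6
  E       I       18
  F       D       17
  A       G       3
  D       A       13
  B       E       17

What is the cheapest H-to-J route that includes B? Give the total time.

36 min

Shortest H→B: H → D → B = 25
Best B to J: B → J costing 11
Total via B: 25 + 11 = 36 min.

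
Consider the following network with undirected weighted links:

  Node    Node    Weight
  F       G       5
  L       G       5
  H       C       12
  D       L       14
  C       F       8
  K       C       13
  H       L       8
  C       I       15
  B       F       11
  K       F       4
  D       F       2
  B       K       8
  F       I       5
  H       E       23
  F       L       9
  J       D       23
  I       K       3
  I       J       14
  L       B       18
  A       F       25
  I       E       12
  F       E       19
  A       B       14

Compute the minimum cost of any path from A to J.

39

Enumerating some paths:
A → F → I → J: 25+5+14 = 44
A → B → F → I → J: 14+11+5+14 = 44
A → B → K → I → J: 14+8+3+14 = 39
Cheapest is A → B → K → I → J at 39.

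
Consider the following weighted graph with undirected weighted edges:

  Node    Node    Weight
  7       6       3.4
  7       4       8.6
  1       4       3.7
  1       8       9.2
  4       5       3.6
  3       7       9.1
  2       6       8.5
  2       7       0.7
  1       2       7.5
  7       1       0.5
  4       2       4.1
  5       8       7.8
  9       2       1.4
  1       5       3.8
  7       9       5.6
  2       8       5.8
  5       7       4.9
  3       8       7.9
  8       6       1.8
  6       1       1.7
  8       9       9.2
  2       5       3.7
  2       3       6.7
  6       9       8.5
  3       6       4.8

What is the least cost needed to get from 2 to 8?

Running Dijkstra from 2:
2: 0
7: 0.7  (via 2)
1: 1.2  (via 7)
9: 1.4  (via 2)
6: 2.9  (via 1)
5: 3.7  (via 2)
4: 4.1  (via 2)
8: 4.7  (via 6)
Shortest route: 2 → 7 → 1 → 6 → 8 = 4.7.

4.7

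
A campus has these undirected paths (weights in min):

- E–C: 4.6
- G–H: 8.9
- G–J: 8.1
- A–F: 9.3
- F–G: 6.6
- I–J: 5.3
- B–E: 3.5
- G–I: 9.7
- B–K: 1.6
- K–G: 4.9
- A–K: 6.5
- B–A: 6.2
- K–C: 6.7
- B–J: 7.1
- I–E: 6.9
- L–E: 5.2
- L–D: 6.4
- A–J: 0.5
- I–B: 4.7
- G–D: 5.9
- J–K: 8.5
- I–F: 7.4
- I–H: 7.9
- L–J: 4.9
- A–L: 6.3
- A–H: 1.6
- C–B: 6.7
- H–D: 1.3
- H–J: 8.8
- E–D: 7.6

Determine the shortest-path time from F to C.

18.2 min

Enumerating some paths:
F → I → B → C: 7.4+4.7+6.7 = 18.8
F → G → K → C: 6.6+4.9+6.7 = 18.2
F → I → E → C: 7.4+6.9+4.6 = 18.9
Cheapest is F → G → K → C at 18.2 min.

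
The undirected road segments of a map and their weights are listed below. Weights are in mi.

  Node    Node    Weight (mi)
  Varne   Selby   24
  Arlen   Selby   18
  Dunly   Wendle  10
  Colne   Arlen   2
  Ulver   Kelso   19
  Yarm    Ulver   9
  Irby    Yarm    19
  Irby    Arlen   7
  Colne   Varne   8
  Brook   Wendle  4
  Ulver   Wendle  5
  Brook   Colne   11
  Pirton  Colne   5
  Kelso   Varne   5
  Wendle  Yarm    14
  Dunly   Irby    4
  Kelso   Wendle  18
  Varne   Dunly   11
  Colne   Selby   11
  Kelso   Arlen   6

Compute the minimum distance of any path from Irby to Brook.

Enumerating some paths:
Irby → Arlen → Colne → Brook: 7+2+11 = 20
Irby → Dunly → Wendle → Brook: 4+10+4 = 18
Irby → Dunly → Varne → Colne → Brook: 4+11+8+11 = 34
Cheapest is Irby → Dunly → Wendle → Brook at 18 mi.

18 mi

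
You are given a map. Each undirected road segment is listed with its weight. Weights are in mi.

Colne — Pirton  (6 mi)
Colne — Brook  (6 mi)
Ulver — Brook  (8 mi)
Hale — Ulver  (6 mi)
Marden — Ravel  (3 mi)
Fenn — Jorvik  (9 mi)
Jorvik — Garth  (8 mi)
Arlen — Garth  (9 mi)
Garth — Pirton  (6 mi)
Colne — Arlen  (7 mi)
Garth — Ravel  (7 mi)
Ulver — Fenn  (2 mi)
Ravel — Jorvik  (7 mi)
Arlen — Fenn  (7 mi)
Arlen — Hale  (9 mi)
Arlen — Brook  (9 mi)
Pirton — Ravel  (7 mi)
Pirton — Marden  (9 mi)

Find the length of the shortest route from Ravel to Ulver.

18 mi

Shortest distances from Ravel:
Ravel: 0
Marden: 3  (via Ravel)
Garth: 7  (via Ravel)
Pirton: 7  (via Ravel)
Jorvik: 7  (via Ravel)
Colne: 13  (via Pirton)
Fenn: 16  (via Jorvik)
Arlen: 16  (via Garth)
Ulver: 18  (via Fenn)
Shortest route: Ravel–Jorvik–Fenn–Ulver = 18 mi.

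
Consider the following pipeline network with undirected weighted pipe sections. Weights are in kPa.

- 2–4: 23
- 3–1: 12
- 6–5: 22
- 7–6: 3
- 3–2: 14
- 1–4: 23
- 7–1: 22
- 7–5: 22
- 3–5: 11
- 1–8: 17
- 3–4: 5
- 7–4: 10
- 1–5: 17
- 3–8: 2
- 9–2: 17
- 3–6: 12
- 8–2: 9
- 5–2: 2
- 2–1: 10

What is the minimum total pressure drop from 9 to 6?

40 kPa

Shortest distances from 9:
9: 0
2: 17  (via 9)
5: 19  (via 2)
8: 26  (via 2)
1: 27  (via 2)
3: 28  (via 8)
4: 33  (via 3)
6: 40  (via 3)
Shortest route: 9–2–8–3–6 = 40 kPa.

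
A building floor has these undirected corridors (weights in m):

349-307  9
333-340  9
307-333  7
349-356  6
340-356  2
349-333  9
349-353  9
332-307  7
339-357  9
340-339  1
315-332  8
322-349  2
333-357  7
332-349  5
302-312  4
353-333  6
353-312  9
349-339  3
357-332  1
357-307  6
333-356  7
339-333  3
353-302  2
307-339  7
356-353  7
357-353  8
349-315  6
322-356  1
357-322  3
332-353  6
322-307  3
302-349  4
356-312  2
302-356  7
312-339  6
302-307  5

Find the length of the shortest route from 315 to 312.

Compare a few routes:
315–349–356–312: 6+6+2 = 14
315–349–339–340–356–312: 6+3+1+2+2 = 14
315–349–322–356–312: 6+2+1+2 = 11
315–349–302–312: 6+4+4 = 14
The minimum is 11 m via 315–349–322–356–312.

11 m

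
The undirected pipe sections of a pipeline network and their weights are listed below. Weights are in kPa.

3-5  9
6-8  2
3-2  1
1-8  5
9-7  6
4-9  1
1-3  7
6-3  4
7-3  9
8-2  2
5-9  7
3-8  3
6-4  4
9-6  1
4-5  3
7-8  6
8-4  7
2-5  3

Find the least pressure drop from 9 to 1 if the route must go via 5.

14 kPa

Best 9 to 5: 9 → 4 → 5 costing 4
Best 5 to 1: 5 → 2 → 8 → 1 costing 10
Total via 5: 4 + 10 = 14 kPa.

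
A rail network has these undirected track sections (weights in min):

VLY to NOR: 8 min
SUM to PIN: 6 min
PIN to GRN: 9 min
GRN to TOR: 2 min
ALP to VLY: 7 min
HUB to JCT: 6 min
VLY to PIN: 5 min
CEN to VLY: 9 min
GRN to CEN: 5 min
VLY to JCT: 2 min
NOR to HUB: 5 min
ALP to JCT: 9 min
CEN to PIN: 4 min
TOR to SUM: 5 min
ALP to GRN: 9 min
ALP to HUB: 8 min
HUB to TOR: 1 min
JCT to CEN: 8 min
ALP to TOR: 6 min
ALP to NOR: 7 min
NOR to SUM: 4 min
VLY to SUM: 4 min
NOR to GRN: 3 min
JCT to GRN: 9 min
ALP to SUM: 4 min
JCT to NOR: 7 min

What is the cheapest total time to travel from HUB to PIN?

12 min

Settle nodes by increasing distance from HUB:
HUB: 0
TOR: 1  (via HUB)
GRN: 3  (via TOR)
NOR: 5  (via HUB)
JCT: 6  (via HUB)
SUM: 6  (via TOR)
ALP: 7  (via TOR)
VLY: 8  (via JCT)
CEN: 8  (via GRN)
PIN: 12  (via GRN)
Shortest route: HUB–TOR–GRN–PIN = 12 min.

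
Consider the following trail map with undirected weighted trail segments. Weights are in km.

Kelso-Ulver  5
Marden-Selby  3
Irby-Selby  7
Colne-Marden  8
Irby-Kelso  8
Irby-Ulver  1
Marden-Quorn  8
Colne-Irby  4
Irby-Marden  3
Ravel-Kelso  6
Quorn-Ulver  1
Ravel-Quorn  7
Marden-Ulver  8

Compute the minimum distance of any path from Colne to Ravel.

13 km

Candidate routes:
Colne → Irby → Ulver → Kelso → Ravel: 4+1+5+6 = 16
Colne → Irby → Ulver → Quorn → Ravel: 4+1+1+7 = 13
Cheapest is Colne → Irby → Ulver → Quorn → Ravel at 13 km.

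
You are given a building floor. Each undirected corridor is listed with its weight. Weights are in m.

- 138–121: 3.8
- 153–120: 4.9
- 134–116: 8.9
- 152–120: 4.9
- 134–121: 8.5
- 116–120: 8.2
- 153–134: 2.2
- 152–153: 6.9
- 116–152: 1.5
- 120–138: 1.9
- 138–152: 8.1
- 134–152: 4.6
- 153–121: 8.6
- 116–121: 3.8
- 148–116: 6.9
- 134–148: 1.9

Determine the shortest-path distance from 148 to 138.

10.9 m

Running Dijkstra from 148:
148: 0
134: 1.9  (via 148)
153: 4.1  (via 134)
152: 6.5  (via 134)
116: 6.9  (via 148)
120: 9  (via 153)
121: 10.4  (via 134)
138: 10.9  (via 120)
Shortest route: 148 → 134 → 153 → 120 → 138 = 10.9 m.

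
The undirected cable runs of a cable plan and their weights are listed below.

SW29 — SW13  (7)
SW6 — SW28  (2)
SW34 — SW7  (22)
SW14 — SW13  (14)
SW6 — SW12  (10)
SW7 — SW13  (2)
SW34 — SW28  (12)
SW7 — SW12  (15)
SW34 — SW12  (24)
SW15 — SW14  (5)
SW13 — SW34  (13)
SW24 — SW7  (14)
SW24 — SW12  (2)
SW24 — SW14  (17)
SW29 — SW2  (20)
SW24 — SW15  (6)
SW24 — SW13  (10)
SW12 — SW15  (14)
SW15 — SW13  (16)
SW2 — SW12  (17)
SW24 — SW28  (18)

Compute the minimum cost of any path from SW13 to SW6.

22

Enumerating some paths:
SW13 → SW7 → SW12 → SW6: 2+15+10 = 27
SW13 → SW24 → SW12 → SW6: 10+2+10 = 22
SW13 → SW34 → SW28 → SW6: 13+12+2 = 27
Cheapest is SW13 → SW24 → SW12 → SW6 at 22.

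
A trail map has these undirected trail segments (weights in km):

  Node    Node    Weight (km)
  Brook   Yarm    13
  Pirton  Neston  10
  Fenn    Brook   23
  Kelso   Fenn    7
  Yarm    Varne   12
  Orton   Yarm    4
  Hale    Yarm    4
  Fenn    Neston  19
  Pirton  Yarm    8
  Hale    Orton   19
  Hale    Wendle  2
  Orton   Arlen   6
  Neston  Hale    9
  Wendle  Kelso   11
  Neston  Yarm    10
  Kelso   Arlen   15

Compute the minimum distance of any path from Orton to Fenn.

Compare a few routes:
Orton - Arlen - Kelso - Fenn: 6+15+7 = 28
Orton - Yarm - Neston - Fenn: 4+10+19 = 33
Cheapest is Orton - Arlen - Kelso - Fenn at 28 km.

28 km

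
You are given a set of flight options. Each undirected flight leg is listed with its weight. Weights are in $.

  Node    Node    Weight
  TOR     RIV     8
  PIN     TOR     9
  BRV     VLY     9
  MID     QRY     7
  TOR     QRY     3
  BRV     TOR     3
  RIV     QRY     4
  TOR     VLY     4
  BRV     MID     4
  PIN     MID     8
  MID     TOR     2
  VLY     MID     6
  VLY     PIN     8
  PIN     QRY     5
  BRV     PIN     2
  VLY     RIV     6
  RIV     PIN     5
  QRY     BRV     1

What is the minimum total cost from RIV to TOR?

$7

Candidate routes:
RIV–TOR: 8 = 8
RIV–QRY–TOR: 4+3 = 7
Cheapest is RIV–QRY–TOR at $7.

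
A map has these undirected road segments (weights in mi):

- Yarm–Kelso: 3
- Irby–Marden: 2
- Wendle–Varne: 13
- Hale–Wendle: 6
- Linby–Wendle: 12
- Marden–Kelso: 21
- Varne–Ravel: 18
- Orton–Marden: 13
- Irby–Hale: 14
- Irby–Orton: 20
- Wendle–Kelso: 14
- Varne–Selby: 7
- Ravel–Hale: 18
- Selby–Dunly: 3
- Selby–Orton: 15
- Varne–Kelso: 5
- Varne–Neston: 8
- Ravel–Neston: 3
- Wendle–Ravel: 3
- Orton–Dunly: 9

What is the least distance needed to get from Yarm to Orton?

Running Dijkstra from Yarm:
Yarm: 0
Kelso: 3  (via Yarm)
Varne: 8  (via Kelso)
Selby: 15  (via Varne)
Neston: 16  (via Varne)
Wendle: 17  (via Kelso)
Dunly: 18  (via Selby)
Ravel: 19  (via Neston)
Hale: 23  (via Wendle)
Marden: 24  (via Kelso)
Irby: 26  (via Marden)
Orton: 27  (via Dunly)
Shortest route: Yarm → Kelso → Varne → Selby → Dunly → Orton = 27 mi.

27 mi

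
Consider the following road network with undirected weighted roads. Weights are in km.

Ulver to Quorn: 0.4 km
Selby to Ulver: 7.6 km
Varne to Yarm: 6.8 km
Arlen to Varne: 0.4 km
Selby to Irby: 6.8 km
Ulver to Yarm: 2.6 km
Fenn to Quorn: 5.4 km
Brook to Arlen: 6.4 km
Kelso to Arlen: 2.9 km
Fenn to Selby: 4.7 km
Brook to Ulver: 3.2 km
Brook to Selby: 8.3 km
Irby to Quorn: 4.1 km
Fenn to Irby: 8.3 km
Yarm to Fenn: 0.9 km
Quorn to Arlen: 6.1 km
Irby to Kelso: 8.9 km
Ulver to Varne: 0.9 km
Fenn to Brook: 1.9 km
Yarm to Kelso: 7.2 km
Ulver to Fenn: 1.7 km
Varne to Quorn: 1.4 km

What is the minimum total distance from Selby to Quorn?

6.8 km

Compare a few routes:
Selby–Ulver–Quorn: 7.6+0.4 = 8
Selby–Fenn–Ulver–Quorn: 4.7+1.7+0.4 = 6.8
Cheapest is Selby–Fenn–Ulver–Quorn at 6.8 km.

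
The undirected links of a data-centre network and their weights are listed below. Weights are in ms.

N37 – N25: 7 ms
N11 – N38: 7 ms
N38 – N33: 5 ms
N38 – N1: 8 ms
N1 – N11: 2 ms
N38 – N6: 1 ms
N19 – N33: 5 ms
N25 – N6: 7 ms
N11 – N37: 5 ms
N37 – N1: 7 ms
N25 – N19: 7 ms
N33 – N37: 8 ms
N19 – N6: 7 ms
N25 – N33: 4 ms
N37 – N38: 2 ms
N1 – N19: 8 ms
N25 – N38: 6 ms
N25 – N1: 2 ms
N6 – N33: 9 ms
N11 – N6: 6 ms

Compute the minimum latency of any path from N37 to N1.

7 ms

Settle nodes by increasing distance from N37:
N37: 0
N38: 2  (via N37)
N6: 3  (via N38)
N11: 5  (via N37)
N25: 7  (via N37)
N33: 7  (via N38)
N1: 7  (via N37)
Shortest route: N37 → N1 = 7 ms.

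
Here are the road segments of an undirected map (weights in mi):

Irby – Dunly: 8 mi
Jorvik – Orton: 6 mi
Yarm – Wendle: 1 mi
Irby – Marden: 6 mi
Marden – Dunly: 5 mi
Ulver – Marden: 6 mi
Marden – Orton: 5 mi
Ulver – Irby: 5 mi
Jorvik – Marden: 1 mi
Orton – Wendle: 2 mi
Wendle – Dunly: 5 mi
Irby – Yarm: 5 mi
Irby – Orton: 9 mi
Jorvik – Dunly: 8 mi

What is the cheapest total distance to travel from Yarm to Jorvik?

Settle nodes by increasing distance from Yarm:
Yarm: 0
Wendle: 1  (via Yarm)
Orton: 3  (via Wendle)
Irby: 5  (via Yarm)
Dunly: 6  (via Wendle)
Marden: 8  (via Orton)
Jorvik: 9  (via Orton)
Shortest route: Yarm → Wendle → Orton → Jorvik = 9 mi.

9 mi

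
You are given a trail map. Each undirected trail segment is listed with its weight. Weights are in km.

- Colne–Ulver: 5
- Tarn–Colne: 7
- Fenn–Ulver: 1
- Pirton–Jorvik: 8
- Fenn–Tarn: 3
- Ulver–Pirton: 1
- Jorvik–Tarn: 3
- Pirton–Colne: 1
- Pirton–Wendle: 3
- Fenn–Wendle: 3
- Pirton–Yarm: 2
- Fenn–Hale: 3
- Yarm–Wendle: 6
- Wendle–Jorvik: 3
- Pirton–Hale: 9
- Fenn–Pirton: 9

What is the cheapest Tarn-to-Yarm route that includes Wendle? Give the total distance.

Shortest Tarn→Wendle: Tarn–Jorvik–Wendle = 6
Best Wendle to Yarm: Wendle–Pirton–Yarm costing 5
Total via Wendle: 6 + 5 = 11 km.

11 km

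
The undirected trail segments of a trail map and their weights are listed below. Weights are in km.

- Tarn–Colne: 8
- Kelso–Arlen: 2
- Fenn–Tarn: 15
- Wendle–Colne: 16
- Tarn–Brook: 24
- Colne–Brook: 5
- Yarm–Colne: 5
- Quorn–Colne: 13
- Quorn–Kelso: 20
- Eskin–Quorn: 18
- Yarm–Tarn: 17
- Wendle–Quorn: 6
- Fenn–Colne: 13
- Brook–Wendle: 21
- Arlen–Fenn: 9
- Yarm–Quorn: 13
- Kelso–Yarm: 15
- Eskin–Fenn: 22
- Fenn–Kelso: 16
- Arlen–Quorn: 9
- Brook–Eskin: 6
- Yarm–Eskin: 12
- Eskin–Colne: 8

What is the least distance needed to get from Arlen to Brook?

27 km

Settle nodes by increasing distance from Arlen:
Arlen: 0
Kelso: 2  (via Arlen)
Fenn: 9  (via Arlen)
Quorn: 9  (via Arlen)
Wendle: 15  (via Quorn)
Yarm: 17  (via Kelso)
Colne: 22  (via Fenn)
Tarn: 24  (via Fenn)
Eskin: 27  (via Quorn)
Brook: 27  (via Colne)
Shortest route: Arlen → Fenn → Colne → Brook = 27 km.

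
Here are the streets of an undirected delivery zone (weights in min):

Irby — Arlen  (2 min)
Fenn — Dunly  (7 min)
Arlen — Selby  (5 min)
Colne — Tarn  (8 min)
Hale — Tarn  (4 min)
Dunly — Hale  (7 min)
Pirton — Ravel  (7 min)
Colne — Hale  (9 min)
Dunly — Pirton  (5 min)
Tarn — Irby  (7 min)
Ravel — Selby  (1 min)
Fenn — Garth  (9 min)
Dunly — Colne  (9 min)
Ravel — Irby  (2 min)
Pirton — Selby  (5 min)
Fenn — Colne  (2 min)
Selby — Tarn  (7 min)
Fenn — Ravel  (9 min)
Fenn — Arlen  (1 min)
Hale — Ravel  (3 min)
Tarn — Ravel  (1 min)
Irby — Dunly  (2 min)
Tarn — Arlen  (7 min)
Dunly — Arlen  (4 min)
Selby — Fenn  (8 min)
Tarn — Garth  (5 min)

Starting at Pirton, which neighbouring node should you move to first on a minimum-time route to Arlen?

Dunly

Candidate routes:
Pirton → Dunly → Arlen: 5+4 = 9
Pirton → Selby → Ravel → Irby → Arlen: 5+1+2+2 = 10
Pirton → Selby → Arlen: 5+5 = 10
The minimum is 9 min via Pirton → Dunly → Arlen.
So from Pirton the first move is to Dunly.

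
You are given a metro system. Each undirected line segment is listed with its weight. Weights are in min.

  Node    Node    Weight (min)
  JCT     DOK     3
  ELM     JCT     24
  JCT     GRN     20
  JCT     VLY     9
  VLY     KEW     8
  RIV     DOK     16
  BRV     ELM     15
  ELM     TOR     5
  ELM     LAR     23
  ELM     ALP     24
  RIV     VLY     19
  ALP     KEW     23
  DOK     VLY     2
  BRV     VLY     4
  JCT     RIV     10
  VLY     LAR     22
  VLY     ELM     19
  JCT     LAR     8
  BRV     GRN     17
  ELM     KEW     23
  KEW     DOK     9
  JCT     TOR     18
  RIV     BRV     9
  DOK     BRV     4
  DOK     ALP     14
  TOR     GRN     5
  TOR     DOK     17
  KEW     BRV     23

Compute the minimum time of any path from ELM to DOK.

Enumerating some paths:
ELM - BRV - VLY - DOK: 15+4+2 = 21
ELM - BRV - DOK: 15+4 = 19
The minimum is 19 min via ELM - BRV - DOK.

19 min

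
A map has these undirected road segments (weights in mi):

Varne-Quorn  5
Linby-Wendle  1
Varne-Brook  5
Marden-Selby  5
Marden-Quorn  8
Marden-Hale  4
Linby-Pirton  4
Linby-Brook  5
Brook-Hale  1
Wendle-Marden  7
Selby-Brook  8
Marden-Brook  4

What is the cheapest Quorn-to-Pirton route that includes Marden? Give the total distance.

20 mi

Best Quorn to Marden: Quorn → Marden costing 8
Best Marden to Pirton: Marden → Wendle → Linby → Pirton costing 12
Total via Marden: 8 + 12 = 20 mi.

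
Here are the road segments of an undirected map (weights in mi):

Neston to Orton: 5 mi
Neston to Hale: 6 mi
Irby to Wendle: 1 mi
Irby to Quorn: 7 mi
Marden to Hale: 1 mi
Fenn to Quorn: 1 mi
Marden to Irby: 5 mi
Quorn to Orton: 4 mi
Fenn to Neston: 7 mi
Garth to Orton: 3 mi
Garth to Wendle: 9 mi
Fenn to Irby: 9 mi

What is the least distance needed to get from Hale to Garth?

Enumerating some paths:
Hale → Marden → Irby → Wendle → Garth: 1+5+1+9 = 16
Hale → Marden → Irby → Quorn → Orton → Garth: 1+5+7+4+3 = 20
Hale → Neston → Orton → Garth: 6+5+3 = 14
Hale → Neston → Fenn → Quorn → Orton → Garth: 6+7+1+4+3 = 21
Cheapest is Hale → Neston → Orton → Garth at 14 mi.

14 mi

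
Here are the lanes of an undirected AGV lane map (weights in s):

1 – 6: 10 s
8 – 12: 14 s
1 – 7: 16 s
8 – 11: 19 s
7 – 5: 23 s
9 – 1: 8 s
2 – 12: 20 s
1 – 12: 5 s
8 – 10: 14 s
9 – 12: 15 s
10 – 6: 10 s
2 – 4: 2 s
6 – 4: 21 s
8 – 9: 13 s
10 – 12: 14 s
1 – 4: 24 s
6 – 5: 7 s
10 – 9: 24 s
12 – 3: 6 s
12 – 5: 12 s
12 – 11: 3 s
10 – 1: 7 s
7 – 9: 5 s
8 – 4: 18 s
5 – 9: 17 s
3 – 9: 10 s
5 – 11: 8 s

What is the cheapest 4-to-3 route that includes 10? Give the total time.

49 s

Shortest 4→10: 4 → 6 → 10 = 31
Shortest 10→3: 10 → 1 → 12 → 3 = 18
Total via 10: 31 + 18 = 49 s.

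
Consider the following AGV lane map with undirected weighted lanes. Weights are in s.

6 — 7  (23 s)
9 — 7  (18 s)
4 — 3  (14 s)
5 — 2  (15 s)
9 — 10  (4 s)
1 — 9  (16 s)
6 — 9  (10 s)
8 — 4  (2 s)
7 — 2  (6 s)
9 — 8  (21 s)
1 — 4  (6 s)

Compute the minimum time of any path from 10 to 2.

28 s

Running Dijkstra from 10:
10: 0
9: 4  (via 10)
6: 14  (via 9)
1: 20  (via 9)
7: 22  (via 9)
8: 25  (via 9)
4: 26  (via 1)
2: 28  (via 7)
Shortest route: 10–9–7–2 = 28 s.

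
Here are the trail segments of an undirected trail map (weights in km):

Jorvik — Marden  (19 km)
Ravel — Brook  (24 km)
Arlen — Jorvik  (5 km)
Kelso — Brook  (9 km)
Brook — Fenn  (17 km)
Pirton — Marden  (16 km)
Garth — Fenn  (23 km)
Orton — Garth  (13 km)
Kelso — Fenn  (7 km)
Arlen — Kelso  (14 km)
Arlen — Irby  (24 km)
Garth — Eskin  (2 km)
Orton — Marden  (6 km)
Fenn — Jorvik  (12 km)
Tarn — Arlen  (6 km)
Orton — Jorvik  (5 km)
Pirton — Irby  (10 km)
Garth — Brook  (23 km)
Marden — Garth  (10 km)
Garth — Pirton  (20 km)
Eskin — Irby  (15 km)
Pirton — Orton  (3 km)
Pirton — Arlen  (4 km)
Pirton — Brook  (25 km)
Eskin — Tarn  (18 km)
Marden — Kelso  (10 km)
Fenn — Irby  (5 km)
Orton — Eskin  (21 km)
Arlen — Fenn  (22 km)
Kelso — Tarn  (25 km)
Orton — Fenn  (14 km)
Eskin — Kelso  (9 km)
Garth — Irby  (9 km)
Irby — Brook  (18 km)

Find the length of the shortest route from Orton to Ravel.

49 km

Running Dijkstra from Orton:
Orton: 0
Pirton: 3  (via Orton)
Jorvik: 5  (via Orton)
Marden: 6  (via Orton)
Arlen: 7  (via Pirton)
Tarn: 13  (via Arlen)
Irby: 13  (via Pirton)
Garth: 13  (via Orton)
Fenn: 14  (via Orton)
Eskin: 15  (via Garth)
Kelso: 16  (via Marden)
Brook: 25  (via Kelso)
Ravel: 49  (via Brook)
Shortest route: Orton–Marden–Kelso–Brook–Ravel = 49 km.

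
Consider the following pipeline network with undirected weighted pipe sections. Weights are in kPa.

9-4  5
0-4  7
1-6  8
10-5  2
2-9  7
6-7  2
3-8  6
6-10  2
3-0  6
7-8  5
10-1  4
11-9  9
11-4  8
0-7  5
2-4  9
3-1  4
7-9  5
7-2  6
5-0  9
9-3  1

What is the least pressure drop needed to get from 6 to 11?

16 kPa

Candidate routes:
6 → 7 → 9 → 4 → 11: 2+5+5+8 = 20
6 → 7 → 9 → 11: 2+5+9 = 16
6 → 1 → 3 → 9 → 11: 8+4+1+9 = 22
6 → 10 → 1 → 3 → 9 → 11: 2+4+4+1+9 = 20
Cheapest is 6 → 7 → 9 → 11 at 16 kPa.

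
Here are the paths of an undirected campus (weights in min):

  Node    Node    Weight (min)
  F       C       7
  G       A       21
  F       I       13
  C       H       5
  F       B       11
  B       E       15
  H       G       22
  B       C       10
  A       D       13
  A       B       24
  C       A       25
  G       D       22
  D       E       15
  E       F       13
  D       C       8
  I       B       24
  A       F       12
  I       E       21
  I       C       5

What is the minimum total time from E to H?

25 min

Compare a few routes:
E → B → C → H: 15+10+5 = 30
E → D → C → H: 15+8+5 = 28
E → F → C → H: 13+7+5 = 25
Cheapest is E → F → C → H at 25 min.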